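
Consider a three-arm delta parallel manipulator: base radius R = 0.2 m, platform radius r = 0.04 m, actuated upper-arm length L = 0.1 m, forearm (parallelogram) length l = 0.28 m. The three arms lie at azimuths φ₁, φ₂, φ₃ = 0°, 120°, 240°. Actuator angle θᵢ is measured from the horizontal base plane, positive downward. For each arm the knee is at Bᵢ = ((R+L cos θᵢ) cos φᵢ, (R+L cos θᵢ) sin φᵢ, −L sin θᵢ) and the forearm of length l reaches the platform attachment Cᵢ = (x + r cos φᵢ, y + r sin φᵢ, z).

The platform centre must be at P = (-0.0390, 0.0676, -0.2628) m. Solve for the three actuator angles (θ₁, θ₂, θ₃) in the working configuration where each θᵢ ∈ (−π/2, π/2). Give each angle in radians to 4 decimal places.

θ₁ = 1.3959, θ₂ = 0.4368, θ₃ = 1.3963

φ1=0.0° → target in arm frame (-0.0390, 0.0676)
  e−x'=0.1990;  (l²−L²−(e−x')²−y'²−z²)/2L = -0.2242
  √(A²+B²)=0.3296;  θ1 = -0.9227+2.3186 ≈ 1.3959
arm 2 (φ=120.0°): x'=0.0780, y'=0.0000
  A cos θ + B sin θ = C:  0.0820·cos θ + -0.2628·sin θ = -0.0369
  √(A²+B²)=0.2753;  θ2 = -1.2685+1.7053 ≈ 0.4368
arm 3 (φ=240.0°): x'=-0.0390, y'=-0.0676
  A=0.1990, B=-0.2628, C=(l²−L²−A²−y'²−z²)/(2L)=-0.2242
  θ3 = atan2(B,A) + arccos(C/0.3297) = 1.3963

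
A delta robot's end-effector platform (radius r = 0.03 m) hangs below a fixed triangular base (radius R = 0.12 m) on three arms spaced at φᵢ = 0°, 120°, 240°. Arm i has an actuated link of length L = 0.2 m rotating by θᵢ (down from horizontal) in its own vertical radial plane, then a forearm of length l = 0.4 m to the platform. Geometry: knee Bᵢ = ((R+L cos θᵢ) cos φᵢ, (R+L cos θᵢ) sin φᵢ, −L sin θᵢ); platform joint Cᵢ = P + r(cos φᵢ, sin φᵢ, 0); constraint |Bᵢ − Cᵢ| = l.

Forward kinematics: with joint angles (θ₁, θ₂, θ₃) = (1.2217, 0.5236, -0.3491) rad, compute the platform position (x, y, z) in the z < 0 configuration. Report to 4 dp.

arm 1 at φ=0.0°: ρ1 = 0.1584;  O1 = (0.1584, 0.0000, -0.1879)
φ2=120.0°: virtual centre (-0.1316, 0.2279, -0.1000), radius l
O3 = (0.2779·cos240.0°, 0.2779·sin240.0°, 0.0684) = (-0.1390, -0.2407, 0.0684)
eliminate P² terms by subtracting sphere 1 from 2 and 3
plane₁₂: -0.5800x+0.4559y+0.1759z = 0.0189
det = 0.5504;  x = -0.0343+0.5785z,  y = -0.0023+0.3503z
sphere 1 gives Az²+Bz+C=0 with A=1.4574, B=0.1513, C=-0.0875;  B²−4AC=0.5331;  roots -0.3024, 0.1986;  negative root z = -0.3024
x = -0.2093, y = -0.1082

(-0.2093, -0.1082, -0.3024)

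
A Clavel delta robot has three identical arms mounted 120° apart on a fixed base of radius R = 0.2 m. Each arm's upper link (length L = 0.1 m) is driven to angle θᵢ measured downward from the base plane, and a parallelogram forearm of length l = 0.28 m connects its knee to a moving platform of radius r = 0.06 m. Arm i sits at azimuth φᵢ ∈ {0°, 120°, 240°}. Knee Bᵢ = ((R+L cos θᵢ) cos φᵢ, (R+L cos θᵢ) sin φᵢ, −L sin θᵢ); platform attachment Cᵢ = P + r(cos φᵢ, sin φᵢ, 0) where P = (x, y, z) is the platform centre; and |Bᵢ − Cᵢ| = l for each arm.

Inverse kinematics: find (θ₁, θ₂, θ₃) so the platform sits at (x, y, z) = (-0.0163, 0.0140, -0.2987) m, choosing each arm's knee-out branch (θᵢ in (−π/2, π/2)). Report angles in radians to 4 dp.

arm 1 (φ=0.0°): x'=-0.0163, y'=0.0140
  A cos θ + B sin θ = C:  0.1563·cos θ + -0.2987·sin θ = -0.2272
  √(A²+B²)=0.3371;  θ1 = -1.0887+2.3105 ≈ 1.2218
φ2=120.0° → target in arm frame (0.0203, 0.0071)
  e−x'=0.1197;  (l²−L²−(e−x')²−y'²−z²)/2L = -0.1760
  θ2 = atan2(B,A) + arccos(C/0.3218) = 0.9600
arm 3 (φ=240.0°): x'=-0.0040, y'=-0.0211
  A cos θ + B sin θ = C:  0.1440·cos θ + -0.2987·sin θ = -0.2100
  √(A²+B²)=0.3316;  θ3 = -1.1216+2.2566 ≈ 1.1349

θ₁ = 1.2218, θ₂ = 0.9600, θ₃ = 1.1349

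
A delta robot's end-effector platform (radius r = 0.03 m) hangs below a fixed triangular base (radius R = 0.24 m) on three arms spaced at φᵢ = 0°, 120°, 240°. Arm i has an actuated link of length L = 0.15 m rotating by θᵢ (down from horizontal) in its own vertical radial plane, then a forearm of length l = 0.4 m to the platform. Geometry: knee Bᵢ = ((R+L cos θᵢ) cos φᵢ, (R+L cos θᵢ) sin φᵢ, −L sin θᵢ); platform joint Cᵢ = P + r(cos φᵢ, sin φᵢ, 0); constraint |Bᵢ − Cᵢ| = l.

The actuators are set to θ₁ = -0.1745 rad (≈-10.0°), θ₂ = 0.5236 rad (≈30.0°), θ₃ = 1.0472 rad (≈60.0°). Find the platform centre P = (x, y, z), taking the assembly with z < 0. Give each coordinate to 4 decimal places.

O1 = (0.3577·cos0.0°, 0.3577·sin0.0°, 0.0260) = (0.3577, 0.0000, 0.0260)
arm 2 at φ=120.0°: e+L cos θ2 = 0.3399;  O2 = (-0.1700, 0.2944, -0.0750)
O3 = (0.2850·cos240.0°, 0.2850·sin240.0°, -0.1299) = (-0.1425, -0.2468, -0.1299)
eliminate P² terms by subtracting sphere 1 from 2 and 3
linear system: -1.0553x+0.5887y = -0.0075−-0.2021z; -1.0004x+-0.4936y = -0.0305−-0.3119z
Cramer: x(z) = 0.0195-0.2553z;  y(z) = 0.0223-0.1144z
sphere 1 gives Az²+Bz+C=0 with A=1.0783, B=0.1155, C=-0.0445;  B²−4AC=0.2051;  roots -0.2635, 0.1564;  negative root z = -0.2635
x = 0.0868, y = 0.0524

(0.0868, 0.0524, -0.2635)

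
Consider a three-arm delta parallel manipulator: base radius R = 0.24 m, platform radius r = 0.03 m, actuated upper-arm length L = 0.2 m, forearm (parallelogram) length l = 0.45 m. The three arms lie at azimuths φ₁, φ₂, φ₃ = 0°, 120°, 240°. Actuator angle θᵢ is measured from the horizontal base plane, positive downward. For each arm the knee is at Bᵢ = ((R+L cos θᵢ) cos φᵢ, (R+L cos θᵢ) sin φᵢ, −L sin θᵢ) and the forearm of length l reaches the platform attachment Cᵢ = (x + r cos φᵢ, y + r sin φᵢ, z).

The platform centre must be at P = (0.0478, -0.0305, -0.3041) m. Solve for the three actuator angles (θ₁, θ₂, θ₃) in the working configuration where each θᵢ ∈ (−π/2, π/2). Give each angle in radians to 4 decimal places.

θ₁ = 0.1744, θ₂ = 0.6981, θ₃ = 0.4367

rotate P by −φ1: (0.0478, -0.0305, -0.3041)
  A cos θ + B sin θ = C:  0.1622·cos θ + -0.3041·sin θ = 0.1070
  γ=atan2(-0.3041,0.1622)=-1.0808;  ψ=arccos(0.3103)=1.2552;  θ1=γ+ψ≈0.1744
arm 2 (φ=120.0°): x'=-0.0503, y'=-0.0261
  A=0.2603, B=-0.3041, C=(l²−L²−A²−y'²−z²)/(2L)=0.0039
  γ=atan2(-0.3041,0.2603)=-0.8628;  ψ=arccos(0.0098)=1.5610;  θ2=γ+ψ≈0.6981
rotate P by −φ3: (0.0025, 0.0566, -0.3041)
  A cos θ + B sin θ = C:  0.2075·cos θ + -0.3041·sin θ = 0.0594
  θ3 = atan2(B,A) + arccos(C/0.3681) = 0.4367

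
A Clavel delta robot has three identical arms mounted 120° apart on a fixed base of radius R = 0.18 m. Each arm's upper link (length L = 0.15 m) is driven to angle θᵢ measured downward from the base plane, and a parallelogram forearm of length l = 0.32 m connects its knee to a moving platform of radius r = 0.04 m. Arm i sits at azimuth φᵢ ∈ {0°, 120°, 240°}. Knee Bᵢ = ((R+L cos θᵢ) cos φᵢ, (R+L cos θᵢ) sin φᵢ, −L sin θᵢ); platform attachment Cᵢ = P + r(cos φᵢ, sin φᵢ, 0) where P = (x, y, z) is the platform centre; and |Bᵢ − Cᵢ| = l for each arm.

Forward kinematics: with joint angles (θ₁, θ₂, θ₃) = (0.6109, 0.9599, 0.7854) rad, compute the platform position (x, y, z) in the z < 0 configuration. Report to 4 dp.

(0.0333, -0.0203, -0.3081)

φ1=0.0°: virtual centre (0.2629, 0.0000, -0.0860), radius l
S2 = (0.2260·cos120.0°, 0.2260·sin120.0°, -0.1229) = (-0.1130, 0.1958, -0.1229)
S3 = (0.2461·cos240.0°, 0.2461·sin240.0°, -0.1061) = (-0.1230, -0.2131, -0.1061)
eliminate P² terms by subtracting sphere 1 from 2 and 3
[-0.7518 0.3915 -0.0737]·P = -0.0103;  [-0.7718 -0.4262 -0.0401]·P = -0.0047
det = 0.6226;  x = 0.0100+-0.0756z,  y = -0.0071+0.0430z
into |P−S₁|² = l²: 1.0076z² + 0.2097z + -0.0310 = 0;  Δ = 0.1690;  z = -0.3081 or 0.0999 → z<0 root = -0.3081
x = 0.0333, y = -0.0203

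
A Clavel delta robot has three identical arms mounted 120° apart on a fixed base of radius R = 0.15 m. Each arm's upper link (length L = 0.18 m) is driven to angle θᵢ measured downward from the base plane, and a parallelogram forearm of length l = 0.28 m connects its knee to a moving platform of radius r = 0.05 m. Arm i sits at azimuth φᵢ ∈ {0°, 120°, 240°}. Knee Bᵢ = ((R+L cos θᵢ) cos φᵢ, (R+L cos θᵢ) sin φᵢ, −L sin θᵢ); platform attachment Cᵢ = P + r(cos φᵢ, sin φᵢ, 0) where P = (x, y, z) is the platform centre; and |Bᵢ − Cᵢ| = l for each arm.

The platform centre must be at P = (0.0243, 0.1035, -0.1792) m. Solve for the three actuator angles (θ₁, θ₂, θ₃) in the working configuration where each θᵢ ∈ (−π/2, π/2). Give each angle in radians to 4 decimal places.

θ₁ = 0.4362, θ₂ = 0.0004, θ₃ = 1.1345

rotate P by −φ1: (0.0243, 0.1035, -0.1792)
  A=0.0757, B=-0.1792, C=(l²−L²−A²−y'²−z²)/(2L)=-0.0071
  √(A²+B²)=0.1945;  θ1 = -1.1711+1.6073 ≈ 0.4362
rotate P by −φ2: (0.0775, -0.0728, -0.1792)
  A cos θ + B sin θ = C:  0.0225·cos θ + -0.1792·sin θ = 0.0224
  θ2 = atan2(B,A) + arccos(C/0.1806) = 0.0004
rotate P by −φ3: (-0.1018, -0.0307, -0.1792)
  A=0.2018, B=-0.1792, C=(l²−L²−A²−y'²−z²)/(2L)=-0.0771
  γ=atan2(-0.1792,0.2018)=-0.7262;  ψ=arccos(-0.2859)=1.8607;  θ3=γ+ψ≈1.1345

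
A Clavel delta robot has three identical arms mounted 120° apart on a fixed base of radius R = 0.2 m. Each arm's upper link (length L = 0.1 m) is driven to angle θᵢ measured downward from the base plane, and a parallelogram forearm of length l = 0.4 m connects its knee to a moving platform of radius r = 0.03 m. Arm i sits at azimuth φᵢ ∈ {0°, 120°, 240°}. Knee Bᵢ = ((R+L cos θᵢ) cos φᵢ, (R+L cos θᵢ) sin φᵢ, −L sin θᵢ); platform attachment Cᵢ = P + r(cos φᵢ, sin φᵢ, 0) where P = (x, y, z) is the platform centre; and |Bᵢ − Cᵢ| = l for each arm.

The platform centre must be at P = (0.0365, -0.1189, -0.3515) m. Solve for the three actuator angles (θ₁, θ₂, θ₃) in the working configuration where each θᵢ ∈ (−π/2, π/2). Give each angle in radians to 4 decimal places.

θ₁ = 0.4363, θ₂ = 1.3965, θ₃ = 0.0870

arm 1 (φ=0.0°): x'=0.0365, y'=-0.1189
  e−x'=0.1335;  (l²−L²−(e−x')²−y'²−z²)/2L = -0.0276
  γ=atan2(-0.3515,0.1335)=-1.2078;  ψ=arccos(-0.0733)=1.6442;  θ1=γ+ψ≈0.4363
φ2=120.0° → target in arm frame (-0.1212, 0.0278)
  e−x'=0.2912;  (l²−L²−(e−x')²−y'²−z²)/2L = -0.2957
  θ2 = atan2(B,A) + arccos(C/0.4565) = 1.3965
φ3=240.0° → target in arm frame (0.0847, 0.0911)
  e−x'=0.0853;  (l²−L²−(e−x')²−y'²−z²)/2L = 0.0544
  √(A²+B²)=0.3617;  θ3 = -1.3328+1.4198 ≈ 0.0870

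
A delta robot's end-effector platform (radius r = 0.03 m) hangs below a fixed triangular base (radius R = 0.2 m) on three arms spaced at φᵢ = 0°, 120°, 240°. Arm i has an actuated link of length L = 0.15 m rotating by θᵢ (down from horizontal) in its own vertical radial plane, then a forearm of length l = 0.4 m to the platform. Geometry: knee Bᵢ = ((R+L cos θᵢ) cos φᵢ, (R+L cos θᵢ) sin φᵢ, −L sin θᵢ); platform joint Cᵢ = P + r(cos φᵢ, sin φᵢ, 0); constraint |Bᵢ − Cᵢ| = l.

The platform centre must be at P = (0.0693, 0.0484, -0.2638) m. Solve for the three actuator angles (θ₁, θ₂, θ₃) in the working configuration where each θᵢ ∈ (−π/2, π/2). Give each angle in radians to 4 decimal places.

φ1=0.0° → target in arm frame (0.0693, 0.0484)
  A cos θ + B sin θ = C:  0.1007·cos θ + -0.2638·sin θ = 0.1848
  θ1 = atan2(B,A) + arccos(C/0.2824) = -0.3486
arm 2 (φ=120.0°): x'=0.0073, y'=-0.0842
  A=0.1627, B=-0.2638, C=(l²−L²−A²−y'²−z²)/(2L)=0.1144
  θ2 = atan2(B,A) + arccos(C/0.3100) = 0.1745
φ3=240.0° → target in arm frame (-0.0766, 0.0358)
  A cos θ + B sin θ = C:  0.2466·cos θ + -0.2638·sin θ = 0.0194
  √(A²+B²)=0.3611;  θ3 = -0.8192+1.5169 ≈ 0.6978

θ₁ = -0.3486, θ₂ = 0.1745, θ₃ = 0.6978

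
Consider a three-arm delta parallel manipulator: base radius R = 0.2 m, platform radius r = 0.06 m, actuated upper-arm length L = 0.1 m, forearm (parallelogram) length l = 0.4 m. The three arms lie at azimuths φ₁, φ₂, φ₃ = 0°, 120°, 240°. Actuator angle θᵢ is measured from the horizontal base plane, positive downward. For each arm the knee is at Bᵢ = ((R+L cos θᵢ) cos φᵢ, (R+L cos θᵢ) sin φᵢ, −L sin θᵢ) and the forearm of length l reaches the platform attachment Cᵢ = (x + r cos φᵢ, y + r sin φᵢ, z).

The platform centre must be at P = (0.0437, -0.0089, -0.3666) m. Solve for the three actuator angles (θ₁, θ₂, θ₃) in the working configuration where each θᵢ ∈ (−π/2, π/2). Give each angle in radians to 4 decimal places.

arm 1 (φ=0.0°): x'=0.0437, y'=-0.0089
  A cos θ + B sin θ = C:  0.0963·cos θ + -0.3666·sin θ = 0.0313
  γ=atan2(-0.3666,0.0963)=-1.3139;  ψ=arccos(0.0825)=1.4882;  θ1=γ+ψ≈0.1743
rotate P by −φ2: (-0.0296, -0.0334, -0.3666)
  A cos θ + B sin θ = C:  0.1696·cos θ + -0.3666·sin θ = -0.0713
  √(A²+B²)=0.4039;  θ2 = -1.1376+1.7483 ≈ 0.6107
φ3=240.0° → target in arm frame (-0.0141, 0.0423)
  e−x'=0.1541;  (l²−L²−(e−x')²−y'²−z²)/2L = -0.0497
  θ3 = atan2(B,A) + arccos(C/0.3977) = 0.5234

θ₁ = 0.1743, θ₂ = 0.6107, θ₃ = 0.5234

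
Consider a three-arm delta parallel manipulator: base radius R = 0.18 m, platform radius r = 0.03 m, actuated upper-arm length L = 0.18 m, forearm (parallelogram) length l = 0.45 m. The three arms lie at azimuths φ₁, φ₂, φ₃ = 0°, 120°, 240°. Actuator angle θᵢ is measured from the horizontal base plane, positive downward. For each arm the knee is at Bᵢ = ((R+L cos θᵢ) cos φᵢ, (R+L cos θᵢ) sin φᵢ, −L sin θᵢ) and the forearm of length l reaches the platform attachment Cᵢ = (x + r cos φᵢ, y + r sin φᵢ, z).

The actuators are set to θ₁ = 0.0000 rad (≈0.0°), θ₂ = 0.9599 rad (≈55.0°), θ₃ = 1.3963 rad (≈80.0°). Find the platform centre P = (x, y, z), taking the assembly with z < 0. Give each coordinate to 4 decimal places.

(0.2011, 0.0815, -0.4234)

arm 1 at φ=0.0°: (R−r)+L cos θ1 = 0.3300;  centre 1 = (0.3300, 0.0000, 0.0000)
φ2=120.0°: virtual centre (-0.1266, 0.2193, -0.1474), radius l
arm 3 at φ=240.0°: (R−r)+L cos θ3 = 0.1813;  centre 3 = (-0.0906, -0.1570, -0.1773)
|centre ₂|²−|centre ₁|² = -0.0230;  |centre ₃|²−|centre ₁|² = -0.0446
linear system: -0.9132x+0.4386y = -0.0230−-0.2949z; -0.8413x+-0.3139y = -0.0446−-0.3545z
det = 0.6557;  x = 0.0409+-0.3784z,  y = 0.0326+-0.1155z
sphere 1 gives Az²+Bz+C=0 with A=1.1565, B=0.2113, C=-0.1178;  B²−4AC=0.5898;  roots -0.4234, 0.2407;  negative root z = -0.4234
x = 0.2011, y = 0.0815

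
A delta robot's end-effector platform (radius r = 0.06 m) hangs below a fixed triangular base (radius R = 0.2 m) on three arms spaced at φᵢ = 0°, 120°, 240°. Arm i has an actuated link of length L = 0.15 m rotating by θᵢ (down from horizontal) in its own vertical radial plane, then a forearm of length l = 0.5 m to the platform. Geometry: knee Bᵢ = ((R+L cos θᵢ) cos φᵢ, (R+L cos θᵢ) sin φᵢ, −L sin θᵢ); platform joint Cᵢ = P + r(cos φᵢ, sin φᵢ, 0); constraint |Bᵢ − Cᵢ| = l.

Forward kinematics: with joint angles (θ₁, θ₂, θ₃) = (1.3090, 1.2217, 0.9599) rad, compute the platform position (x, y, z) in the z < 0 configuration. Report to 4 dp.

φ1=0.0°: virtual centre (0.1788, 0.0000, -0.1449), radius l
φ2=120.0°: virtual centre (-0.0957, 0.1657, -0.1410), radius l
S3 = (0.2260·cos240.0°, 0.2260·sin240.0°, -0.1229) = (-0.1130, -0.1958, -0.1229)
|S₂|²−|S₁|² = 0.0035;  |S₃|²−|S₁|² = 0.0132
linear system: -0.5490x+0.3314y = 0.0035−0.0079z; -0.5837x+-0.3915y = 0.0132−0.0440z
det = 0.4083;  x = -0.0141+0.0433z,  y = -0.0128+0.0479z
sphere 1 gives Az²+Bz+C=0 with A=1.0042, B=0.2719, C=-0.1916;  B²−4AC=0.8436;  roots -0.5927, 0.3220;  negative root z = -0.5927
x = -0.0397, y = -0.0412

(-0.0397, -0.0412, -0.5927)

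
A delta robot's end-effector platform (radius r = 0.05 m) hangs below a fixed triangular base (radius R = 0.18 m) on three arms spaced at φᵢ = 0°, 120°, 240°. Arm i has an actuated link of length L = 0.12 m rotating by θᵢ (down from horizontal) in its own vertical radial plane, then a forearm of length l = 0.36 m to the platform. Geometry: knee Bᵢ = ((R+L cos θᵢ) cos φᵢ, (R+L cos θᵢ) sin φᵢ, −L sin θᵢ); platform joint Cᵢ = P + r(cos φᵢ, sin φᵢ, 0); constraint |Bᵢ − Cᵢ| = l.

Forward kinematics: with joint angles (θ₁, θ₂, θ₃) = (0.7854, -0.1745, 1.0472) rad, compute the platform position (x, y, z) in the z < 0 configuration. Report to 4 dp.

arm 1 at φ=0.0°: ρ1 = 0.2149;  O1 = (0.2149, 0.0000, -0.0849)
arm 2 at φ=120.0°: ρ2 = 0.2482;  O2 = (-0.1241, 0.2149, 0.0208)
O3 = (0.1900·cos240.0°, 0.1900·sin240.0°, -0.1039) = (-0.0950, -0.1645, -0.1039)
eliminate P² terms by subtracting sphere 1 from 2 and 3
linear system: -0.6779x+0.4299y = 0.0087−0.2114z; -0.6197x+-0.3291y = -0.0065−-0.0381z
det = 0.4895;  x = -0.0002+0.1086z,  y = 0.0199+-0.3204z
into |P−O₁|² = l²: 1.1145z² + 0.1102z + -0.0758 = 0;  Δ = 0.3500;  z = -0.3149 or 0.2159 → z<0 root = -0.3149
x = -0.0344, y = 0.1208

(-0.0344, 0.1208, -0.3149)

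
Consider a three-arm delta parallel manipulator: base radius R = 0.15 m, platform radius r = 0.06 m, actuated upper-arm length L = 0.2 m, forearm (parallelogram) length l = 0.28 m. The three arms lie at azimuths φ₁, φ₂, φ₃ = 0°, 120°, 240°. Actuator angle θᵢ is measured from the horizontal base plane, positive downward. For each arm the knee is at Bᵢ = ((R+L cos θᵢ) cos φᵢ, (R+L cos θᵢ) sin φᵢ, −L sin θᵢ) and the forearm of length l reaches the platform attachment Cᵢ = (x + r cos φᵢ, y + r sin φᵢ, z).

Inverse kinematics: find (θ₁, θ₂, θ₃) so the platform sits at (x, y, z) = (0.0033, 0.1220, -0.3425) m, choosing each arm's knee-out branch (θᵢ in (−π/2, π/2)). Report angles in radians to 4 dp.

θ₁ = 1.0472, θ₂ = 0.6110, θ₃ = 1.3963

φ1=0.0° → target in arm frame (0.0033, 0.1220)
  A=0.0867, B=-0.3425, C=(l²−L²−A²−y'²−z²)/(2L)=-0.2533
  θ1 = atan2(B,A) + arccos(C/0.3533) = 1.0472
arm 2 (φ=120.0°): x'=0.1040, y'=-0.0639
  e−x'=-0.0140;  (l²−L²−(e−x')²−y'²−z²)/2L = -0.2080
  θ2 = atan2(B,A) + arccos(C/0.3428) = 0.6110
rotate P by −φ3: (-0.1073, -0.0581, -0.3425)
  A cos θ + B sin θ = C:  0.1973·cos θ + -0.3425·sin θ = -0.3030
  γ=atan2(-0.3425,0.1973)=-1.0482;  ψ=arccos(-0.7667)=2.4444;  θ3=γ+ψ≈1.3963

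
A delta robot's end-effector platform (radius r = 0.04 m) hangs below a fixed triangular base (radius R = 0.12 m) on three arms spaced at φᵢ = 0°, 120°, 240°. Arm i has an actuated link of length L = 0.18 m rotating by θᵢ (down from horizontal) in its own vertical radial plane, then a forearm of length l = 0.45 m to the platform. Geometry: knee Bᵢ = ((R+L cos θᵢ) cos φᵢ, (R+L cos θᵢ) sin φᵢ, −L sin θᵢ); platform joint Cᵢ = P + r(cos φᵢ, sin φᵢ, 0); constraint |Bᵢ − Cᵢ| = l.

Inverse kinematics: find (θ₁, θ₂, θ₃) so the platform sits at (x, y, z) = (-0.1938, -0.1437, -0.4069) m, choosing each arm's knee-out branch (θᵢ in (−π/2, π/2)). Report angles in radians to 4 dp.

θ₁ = 1.1343, θ₂ = 0.6980, θ₃ = -0.1746

rotate P by −φ1: (-0.1938, -0.1437, -0.4069)
  A cos θ + B sin θ = C:  0.2738·cos θ + -0.4069·sin θ = -0.2530
  γ=atan2(-0.4069,0.2738)=-0.9785;  ψ=arccos(-0.5159)=2.1128;  θ1=γ+ψ≈1.1343
arm 2 (φ=120.0°): x'=-0.0275, y'=0.2397
  A cos θ + B sin θ = C:  0.1075·cos θ + -0.4069·sin θ = -0.1791
  θ2 = atan2(B,A) + arccos(C/0.4209) = 0.6980
arm 3 (φ=240.0°): x'=0.2213, y'=-0.0960
  e−x'=-0.1413;  (l²−L²−(e−x')²−y'²−z²)/2L = -0.0685
  √(A²+B²)=0.4308;  θ3 = -1.9051+1.7305 ≈ -0.1746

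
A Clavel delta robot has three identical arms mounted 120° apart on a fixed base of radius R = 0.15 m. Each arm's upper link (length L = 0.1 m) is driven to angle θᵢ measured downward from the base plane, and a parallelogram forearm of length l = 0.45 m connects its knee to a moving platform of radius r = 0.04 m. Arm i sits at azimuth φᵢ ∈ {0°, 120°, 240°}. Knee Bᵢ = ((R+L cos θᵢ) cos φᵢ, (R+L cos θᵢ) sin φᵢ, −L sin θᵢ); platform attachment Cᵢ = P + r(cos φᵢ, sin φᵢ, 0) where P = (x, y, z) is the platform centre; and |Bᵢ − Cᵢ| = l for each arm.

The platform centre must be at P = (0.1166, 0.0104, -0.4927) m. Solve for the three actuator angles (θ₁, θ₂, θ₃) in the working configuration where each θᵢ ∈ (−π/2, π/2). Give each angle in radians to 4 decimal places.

rotate P by −φ1: (0.1166, 0.0104, -0.4927)
  A=-0.0066, B=-0.4927, C=(l²−L²−A²−y'²−z²)/(2L)=-0.2520
  θ1 = atan2(B,A) + arccos(C/0.4927) = 0.5235
arm 2 (φ=120.0°): x'=-0.0493, y'=-0.1062
  A=0.1593, B=-0.4927, C=(l²−L²−A²−y'²−z²)/(2L)=-0.4345
  θ2 = atan2(B,A) + arccos(C/0.5178) = 1.3084
φ3=240.0° → target in arm frame (-0.0673, 0.0958)
  e−x'=0.1773;  (l²−L²−(e−x')²−y'²−z²)/2L = -0.4543
  √(A²+B²)=0.5236;  θ3 = -1.2254+2.6212 ≈ 1.3959

θ₁ = 0.5235, θ₂ = 1.3084, θ₃ = 1.3959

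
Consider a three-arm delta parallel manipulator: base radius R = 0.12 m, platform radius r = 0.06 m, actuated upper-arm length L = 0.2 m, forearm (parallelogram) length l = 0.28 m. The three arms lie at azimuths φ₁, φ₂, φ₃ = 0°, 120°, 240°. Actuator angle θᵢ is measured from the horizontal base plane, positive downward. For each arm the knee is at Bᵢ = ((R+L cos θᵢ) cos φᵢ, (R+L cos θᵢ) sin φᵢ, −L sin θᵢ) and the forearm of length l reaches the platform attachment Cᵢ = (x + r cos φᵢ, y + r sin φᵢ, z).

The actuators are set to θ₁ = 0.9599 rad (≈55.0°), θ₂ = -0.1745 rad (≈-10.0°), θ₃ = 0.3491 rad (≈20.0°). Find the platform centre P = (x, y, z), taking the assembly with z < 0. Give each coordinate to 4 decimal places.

(-0.1017, 0.0421, -0.1777)

arm 1 at φ=0.0°: (R−r)+L cos θ1 = 0.1747;  centre 1 = (0.1747, 0.0000, -0.1638)
arm 2 at φ=120.0°: (R−r)+L cos θ2 = 0.2570;  centre 2 = (-0.1285, 0.2225, 0.0347)
centre 3 = (0.2479·cos240.0°, 0.2479·sin240.0°, -0.0684) = (-0.1240, -0.2147, -0.0684)
|centre ₂|²−|centre ₁|² = 0.0099;  |centre ₃|²−|centre ₁|² = 0.0088
[-0.6064 0.4451 0.3971]·P = 0.0099;  [-0.5974 -0.4294 0.1908]·P = 0.0088
det = 0.5263;  x = -0.0155+0.4854z,  y = 0.0011+-0.2309z
quadratic in z: (1.2889)z²+(0.1425)z+(-0.0154)=0, √Δ=0.3156 → z ∈ {-0.1777, 0.0672}; z = -0.1777 (taking z<0)
x = -0.1017, y = 0.0421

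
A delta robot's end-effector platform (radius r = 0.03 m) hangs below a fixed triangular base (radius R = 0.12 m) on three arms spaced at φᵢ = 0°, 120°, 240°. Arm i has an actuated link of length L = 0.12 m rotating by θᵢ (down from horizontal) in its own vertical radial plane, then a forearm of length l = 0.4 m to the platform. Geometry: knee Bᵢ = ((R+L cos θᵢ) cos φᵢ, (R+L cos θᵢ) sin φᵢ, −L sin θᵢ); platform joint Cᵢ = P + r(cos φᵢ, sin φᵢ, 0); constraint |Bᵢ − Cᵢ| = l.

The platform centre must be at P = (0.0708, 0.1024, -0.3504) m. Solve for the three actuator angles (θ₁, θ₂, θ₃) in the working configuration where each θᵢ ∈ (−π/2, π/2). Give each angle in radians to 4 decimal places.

θ₁ = -0.0878, θ₂ = 0.0000, θ₃ = 0.7852

φ1=0.0° → target in arm frame (0.0708, 0.1024)
  A=0.0192, B=-0.3504, C=(l²−L²−A²−y'²−z²)/(2L)=0.0499
  √(A²+B²)=0.3509;  θ1 = -1.5161+1.4282 ≈ -0.0878
rotate P by −φ2: (0.0533, -0.1125, -0.3504)
  A=0.0367, B=-0.3504, C=(l²−L²−A²−y'²−z²)/(2L)=0.0367
  θ2 = atan2(B,A) + arccos(C/0.3523) = 0.0000
arm 3 (φ=240.0°): x'=-0.1241, y'=0.0101
  A=0.2141, B=-0.3504, C=(l²−L²−A²−y'²−z²)/(2L)=-0.0963
  √(A²+B²)=0.4106;  θ3 = -1.0224+1.8075 ≈ 0.7852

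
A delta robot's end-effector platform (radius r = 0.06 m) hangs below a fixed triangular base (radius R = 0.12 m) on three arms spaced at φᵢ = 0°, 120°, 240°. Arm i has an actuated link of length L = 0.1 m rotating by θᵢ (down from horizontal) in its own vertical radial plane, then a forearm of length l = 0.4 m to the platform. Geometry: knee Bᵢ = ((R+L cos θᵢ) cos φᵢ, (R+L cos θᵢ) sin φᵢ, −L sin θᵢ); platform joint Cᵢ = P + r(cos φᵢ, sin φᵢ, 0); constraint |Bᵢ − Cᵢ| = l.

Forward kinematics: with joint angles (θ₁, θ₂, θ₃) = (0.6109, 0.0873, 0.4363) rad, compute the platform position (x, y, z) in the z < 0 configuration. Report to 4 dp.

(-0.0606, 0.0507, -0.3986)

arm 1 at φ=0.0°: e+L cos θ1 = 0.1419;  centre 1 = (0.1419, 0.0000, -0.0574)
centre 2 = (0.1596·cos120.0°, 0.1596·sin120.0°, -0.0087) = (-0.0798, 0.1382, -0.0087)
φ3=240.0°: virtual centre (-0.0753, -0.1305, -0.0423), radius l
eliminate P² terms by subtracting sphere 1 from 2 and 3
linear system: -0.4434x+0.2765y = 0.0021−0.0973z; -0.4345x+-0.2609y = 0.0010−0.0302z
det = 0.2358;  x = -0.0036+0.1430z,  y = 0.0019+-0.1224z
sphere 1 gives Az²+Bz+C=0 with A=1.0355, B=0.0726, C=-0.1355;  B²−4AC=0.5666;  roots -0.3986, 0.3284;  negative root z = -0.3986
x = -0.0606, y = 0.0507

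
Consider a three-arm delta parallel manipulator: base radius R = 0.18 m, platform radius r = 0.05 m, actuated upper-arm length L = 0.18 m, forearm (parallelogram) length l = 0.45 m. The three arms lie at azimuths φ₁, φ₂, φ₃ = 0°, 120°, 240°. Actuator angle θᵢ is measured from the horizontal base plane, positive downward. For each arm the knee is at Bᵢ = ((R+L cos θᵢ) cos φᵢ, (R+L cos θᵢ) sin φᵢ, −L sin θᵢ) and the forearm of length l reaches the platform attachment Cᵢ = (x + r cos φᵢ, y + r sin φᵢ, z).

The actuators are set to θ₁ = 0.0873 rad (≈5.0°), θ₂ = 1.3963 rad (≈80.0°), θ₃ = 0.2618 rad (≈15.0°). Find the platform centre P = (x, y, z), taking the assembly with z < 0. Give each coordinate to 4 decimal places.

(0.1385, -0.1950, -0.3835)

S1 = (0.3093·cos0.0°, 0.3093·sin0.0°, -0.0157) = (0.3093, 0.0000, -0.0157)
φ2=120.0°: virtual centre (-0.0806, 0.1396, -0.1773), radius l
φ3=240.0°: virtual centre (-0.1519, -0.2632, -0.0466), radius l
subtract pairs → two planes through P
linear system: -0.7799x+0.2793y = -0.0385−-0.3231z; -0.9225x+-0.5263y = -0.0014−-0.0618z
det = 0.6681;  x = 0.0309+-0.2804z,  y = -0.0515+0.3741z
quadratic in z: (1.2185)z²+(0.1490)z+(-0.1221)=0, √Δ=0.7857 → z ∈ {-0.3835, 0.2613}; z = -0.3835 (taking z<0)
x = 0.1385, y = -0.1950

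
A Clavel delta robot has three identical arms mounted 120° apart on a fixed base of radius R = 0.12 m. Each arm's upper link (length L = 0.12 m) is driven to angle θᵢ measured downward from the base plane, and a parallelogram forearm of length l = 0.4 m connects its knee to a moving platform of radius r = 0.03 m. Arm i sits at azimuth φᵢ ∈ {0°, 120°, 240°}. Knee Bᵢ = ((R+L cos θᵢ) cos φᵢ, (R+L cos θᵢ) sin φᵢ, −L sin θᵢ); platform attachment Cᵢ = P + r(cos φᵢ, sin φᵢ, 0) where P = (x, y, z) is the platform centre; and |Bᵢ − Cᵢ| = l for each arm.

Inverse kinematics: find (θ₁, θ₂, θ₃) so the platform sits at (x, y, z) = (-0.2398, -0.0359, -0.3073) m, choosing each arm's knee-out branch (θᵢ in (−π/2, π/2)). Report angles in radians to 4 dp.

θ₁ = 1.3963, θ₂ = 0.0004, θ₃ = -0.3488

rotate P by −φ1: (-0.2398, -0.0359, -0.3073)
  A=0.3298, B=-0.3073, C=(l²−L²−A²−y'²−z²)/(2L)=-0.2454
  γ=atan2(-0.3073,0.3298)=-0.7501;  ψ=arccos(-0.5443)=2.1464;  θ1=γ+ψ≈1.3963
φ2=120.0° → target in arm frame (0.0888, 0.2256)
  A=0.0012, B=-0.3073, C=(l²−L²−A²−y'²−z²)/(2L)=0.0011
  θ2 = atan2(B,A) + arccos(C/0.3073) = 0.0004
rotate P by −φ3: (0.1510, -0.1897, -0.3073)
  A cos θ + B sin θ = C:  -0.0610·cos θ + -0.3073·sin θ = 0.0477
  γ=atan2(-0.3073,-0.0610)=-1.7667;  ψ=arccos(0.1523)=1.4179;  θ3=γ+ψ≈-0.3488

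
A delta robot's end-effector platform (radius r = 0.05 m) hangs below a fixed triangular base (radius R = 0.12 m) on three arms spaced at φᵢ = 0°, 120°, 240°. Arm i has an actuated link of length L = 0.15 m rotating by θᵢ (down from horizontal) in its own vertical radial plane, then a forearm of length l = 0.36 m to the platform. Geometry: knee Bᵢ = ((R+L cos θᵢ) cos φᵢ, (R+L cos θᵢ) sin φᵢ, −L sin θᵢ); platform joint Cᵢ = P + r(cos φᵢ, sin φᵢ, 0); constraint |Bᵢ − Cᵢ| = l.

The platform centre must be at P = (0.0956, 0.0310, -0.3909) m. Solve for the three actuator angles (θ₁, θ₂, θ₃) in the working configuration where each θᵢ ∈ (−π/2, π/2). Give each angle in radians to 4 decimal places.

φ1=0.0° → target in arm frame (0.0956, 0.0310)
  e−x'=-0.0256;  (l²−L²−(e−x')²−y'²−z²)/2L = -0.1577
  θ1 = atan2(B,A) + arccos(C/0.3917) = 0.3490
arm 2 (φ=120.0°): x'=-0.0210, y'=-0.0983
  e−x'=0.0910;  (l²−L²−(e−x')²−y'²−z²)/2L = -0.2121
  γ=atan2(-0.3909,0.0910)=-1.3422;  ψ=arccos(-0.5285)=2.1277;  θ2=γ+ψ≈0.7855
φ3=240.0° → target in arm frame (-0.0746, 0.0673)
  e−x'=0.1446;  (l²−L²−(e−x')²−y'²−z²)/2L = -0.2372
  θ3 = atan2(B,A) + arccos(C/0.4168) = 0.9598

θ₁ = 0.3490, θ₂ = 0.7855, θ₃ = 0.9598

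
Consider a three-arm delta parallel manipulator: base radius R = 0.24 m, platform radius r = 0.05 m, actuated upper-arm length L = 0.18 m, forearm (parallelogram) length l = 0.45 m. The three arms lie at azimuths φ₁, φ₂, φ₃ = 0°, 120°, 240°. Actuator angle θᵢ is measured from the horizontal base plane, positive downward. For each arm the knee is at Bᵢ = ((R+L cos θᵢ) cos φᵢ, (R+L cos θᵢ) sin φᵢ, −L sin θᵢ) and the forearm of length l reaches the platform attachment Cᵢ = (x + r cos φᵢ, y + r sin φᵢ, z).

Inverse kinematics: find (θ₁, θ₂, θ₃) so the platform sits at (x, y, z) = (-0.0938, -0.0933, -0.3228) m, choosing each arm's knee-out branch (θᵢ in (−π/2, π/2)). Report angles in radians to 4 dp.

θ₁ = 0.8727, θ₂ = 0.6106, θ₃ = -0.3491

φ1=0.0° → target in arm frame (-0.0938, -0.0933)
  e−x'=0.2838;  (l²−L²−(e−x')²−y'²−z²)/2L = -0.0649
  γ=atan2(-0.3228,0.2838)=-0.8496;  ψ=arccos(-0.1509)=1.7223;  θ1=γ+ψ≈0.8727
arm 2 (φ=120.0°): x'=-0.0339, y'=0.1279
  A cos θ + B sin θ = C:  0.2239·cos θ + -0.3228·sin θ = -0.0016
  θ2 = atan2(B,A) + arccos(C/0.3929) = 0.6106
rotate P by −φ3: (0.1277, -0.0346, -0.3228)
  A cos θ + B sin θ = C:  0.0623·cos θ + -0.3228·sin θ = 0.1690
  θ3 = atan2(B,A) + arccos(C/0.3288) = -0.3491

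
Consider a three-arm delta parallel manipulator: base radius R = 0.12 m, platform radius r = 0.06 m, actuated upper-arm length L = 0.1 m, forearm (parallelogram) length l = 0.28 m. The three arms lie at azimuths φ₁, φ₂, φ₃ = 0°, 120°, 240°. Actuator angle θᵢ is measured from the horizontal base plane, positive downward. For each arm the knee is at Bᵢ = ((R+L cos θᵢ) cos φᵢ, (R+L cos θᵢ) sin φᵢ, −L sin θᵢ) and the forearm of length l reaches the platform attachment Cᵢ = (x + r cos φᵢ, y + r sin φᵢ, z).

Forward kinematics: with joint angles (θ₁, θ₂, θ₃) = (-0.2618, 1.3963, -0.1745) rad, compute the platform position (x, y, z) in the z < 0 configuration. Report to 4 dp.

φ1=0.0°: virtual centre (0.1566, 0.0000, 0.0259), radius l
φ2=120.0°: virtual centre (-0.0387, 0.0670, -0.0985), radius l
arm 3 at φ=240.0°: ρ3 = 0.1585;  centre 3 = (-0.0792, -0.1372, 0.0174)
|centre ₂|²−|centre ₁|² = -0.0095;  |centre ₃|²−|centre ₁|² = 0.0002
[-0.3905 0.1340 -0.2487]·P = -0.0095;  [-0.4717 -0.2745 -0.0170]·P = 0.0002
Cramer: x(z) = 0.0151-0.4141z;  y(z) = -0.0268+0.6494z
sphere 1 gives Az²+Bz+C=0 with A=1.5932, B=0.0305, C=-0.0570;  B²−4AC=0.3642;  roots -0.1990, 0.1798;  negative root z = -0.1990
x = 0.0975, y = -0.1560

(0.0975, -0.1560, -0.1990)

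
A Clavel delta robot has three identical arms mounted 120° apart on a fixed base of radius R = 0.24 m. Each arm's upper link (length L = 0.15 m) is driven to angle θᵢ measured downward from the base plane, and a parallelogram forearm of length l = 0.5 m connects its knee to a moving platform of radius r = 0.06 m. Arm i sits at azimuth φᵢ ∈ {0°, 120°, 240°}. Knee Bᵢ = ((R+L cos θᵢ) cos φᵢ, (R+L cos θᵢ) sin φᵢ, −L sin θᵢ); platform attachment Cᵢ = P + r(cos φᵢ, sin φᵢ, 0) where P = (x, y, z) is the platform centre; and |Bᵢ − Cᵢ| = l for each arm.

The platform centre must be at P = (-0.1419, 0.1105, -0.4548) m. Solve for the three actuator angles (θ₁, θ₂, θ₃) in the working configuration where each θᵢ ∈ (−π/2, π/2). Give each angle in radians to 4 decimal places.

θ₁ = 1.2217, θ₂ = -0.0874, θ₃ = 0.7851

φ1=0.0° → target in arm frame (-0.1419, 0.1105)
  A=0.3219, B=-0.4548, C=(l²−L²−A²−y'²−z²)/(2L)=-0.3172
  √(A²+B²)=0.5572;  θ1 = -0.9549+2.1765 ≈ 1.2217
rotate P by −φ2: (0.1666, 0.0676, -0.4548)
  A cos θ + B sin θ = C:  0.0134·cos θ + -0.4548·sin θ = 0.0530
  γ=atan2(-0.4548,0.0134)=-1.5414;  ψ=arccos(0.1165)=1.4540;  θ2=γ+ψ≈-0.0874
rotate P by −φ3: (-0.0247, -0.1781, -0.4548)
  A=0.2047, B=-0.4548, C=(l²−L²−A²−y'²−z²)/(2L)=-0.1767
  γ=atan2(-0.4548,0.2047)=-1.1478;  ψ=arccos(-0.3542)=1.9328;  θ3=γ+ψ≈0.7851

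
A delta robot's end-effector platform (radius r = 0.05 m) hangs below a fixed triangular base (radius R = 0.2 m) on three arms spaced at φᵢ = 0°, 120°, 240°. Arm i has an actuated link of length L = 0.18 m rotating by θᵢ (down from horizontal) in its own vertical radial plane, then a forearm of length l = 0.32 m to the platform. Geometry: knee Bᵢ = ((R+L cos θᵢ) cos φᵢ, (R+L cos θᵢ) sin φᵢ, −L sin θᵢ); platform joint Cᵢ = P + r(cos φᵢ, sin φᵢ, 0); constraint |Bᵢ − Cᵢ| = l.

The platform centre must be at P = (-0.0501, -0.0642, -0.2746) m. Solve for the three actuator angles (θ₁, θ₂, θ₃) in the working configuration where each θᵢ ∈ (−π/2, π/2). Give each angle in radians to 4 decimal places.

θ₁ = 1.0470, θ₂ = 0.9600, θ₃ = 0.3490

arm 1 (φ=0.0°): x'=-0.0501, y'=-0.0642
  A=0.2001, B=-0.2746, C=(l²−L²−A²−y'²−z²)/(2L)=-0.1377
  γ=atan2(-0.2746,0.2001)=-0.9411;  ψ=arccos(-0.4052)=1.9880;  θ1=γ+ψ≈1.0470
arm 2 (φ=120.0°): x'=-0.0305, y'=0.0755
  e−x'=0.1805;  (l²−L²−(e−x')²−y'²−z²)/2L = -0.1214
  θ2 = atan2(B,A) + arccos(C/0.3286) = 0.9600
φ3=240.0° → target in arm frame (0.0806, -0.0113)
  A=0.0694, B=-0.2746, C=(l²−L²−A²−y'²−z²)/(2L)=-0.0287
  θ3 = atan2(B,A) + arccos(C/0.2832) = 0.3490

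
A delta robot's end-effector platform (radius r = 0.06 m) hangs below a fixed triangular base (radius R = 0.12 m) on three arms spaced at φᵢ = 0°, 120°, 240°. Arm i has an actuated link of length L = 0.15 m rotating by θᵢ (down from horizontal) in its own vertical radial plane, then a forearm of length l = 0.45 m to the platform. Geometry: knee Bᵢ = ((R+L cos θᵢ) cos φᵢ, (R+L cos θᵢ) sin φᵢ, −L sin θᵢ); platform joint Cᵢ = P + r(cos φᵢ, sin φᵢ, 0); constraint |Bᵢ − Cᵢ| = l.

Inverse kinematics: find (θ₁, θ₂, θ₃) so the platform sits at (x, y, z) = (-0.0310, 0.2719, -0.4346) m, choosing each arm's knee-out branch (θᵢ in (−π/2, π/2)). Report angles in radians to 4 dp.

rotate P by −φ1: (-0.0310, 0.2719, -0.4346)
  A cos θ + B sin θ = C:  0.0910·cos θ + -0.4346·sin θ = -0.3036
  θ1 = atan2(B,A) + arccos(C/0.4440) = 0.9594
arm 2 (φ=120.0°): x'=0.2510, y'=-0.1091
  A cos θ + B sin θ = C:  -0.1910·cos θ + -0.4346·sin θ = -0.1908
  √(A²+B²)=0.4747;  θ2 = -1.9848+1.9845 ≈ -0.0003
arm 3 (φ=240.0°): x'=-0.2200, y'=-0.1628
  A cos θ + B sin θ = C:  0.2800·cos θ + -0.4346·sin θ = -0.3792
  θ3 = atan2(B,A) + arccos(C/0.5170) = 1.3958

θ₁ = 0.9594, θ₂ = -0.0003, θ₃ = 1.3958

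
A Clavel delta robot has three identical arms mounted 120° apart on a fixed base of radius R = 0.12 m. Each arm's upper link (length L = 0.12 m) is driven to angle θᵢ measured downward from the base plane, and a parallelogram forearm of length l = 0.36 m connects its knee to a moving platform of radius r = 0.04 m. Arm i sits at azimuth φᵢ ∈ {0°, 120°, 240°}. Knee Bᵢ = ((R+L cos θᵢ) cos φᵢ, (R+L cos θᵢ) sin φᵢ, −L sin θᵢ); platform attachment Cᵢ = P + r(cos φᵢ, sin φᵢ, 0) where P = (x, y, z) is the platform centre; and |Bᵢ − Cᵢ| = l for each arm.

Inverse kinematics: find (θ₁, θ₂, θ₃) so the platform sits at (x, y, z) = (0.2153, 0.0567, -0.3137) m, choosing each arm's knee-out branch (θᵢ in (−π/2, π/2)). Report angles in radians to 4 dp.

arm 1 (φ=0.0°): x'=0.2153, y'=0.0567
  A cos θ + B sin θ = C:  -0.1353·cos θ + -0.3137·sin θ = -0.0197
  θ1 = atan2(B,A) + arccos(C/0.3416) = -0.3495
arm 2 (φ=120.0°): x'=-0.0585, y'=-0.2148
  A cos θ + B sin θ = C:  0.1385·cos θ + -0.3137·sin θ = -0.2023
  θ2 = atan2(B,A) + arccos(C/0.3429) = 1.0467
φ3=240.0° → target in arm frame (-0.1568, 0.1581)
  A cos θ + B sin θ = C:  0.2368·cos θ + -0.3137·sin θ = -0.2677
  θ3 = atan2(B,A) + arccos(C/0.3930) = 1.3960

θ₁ = -0.3495, θ₂ = 1.0467, θ₃ = 1.3960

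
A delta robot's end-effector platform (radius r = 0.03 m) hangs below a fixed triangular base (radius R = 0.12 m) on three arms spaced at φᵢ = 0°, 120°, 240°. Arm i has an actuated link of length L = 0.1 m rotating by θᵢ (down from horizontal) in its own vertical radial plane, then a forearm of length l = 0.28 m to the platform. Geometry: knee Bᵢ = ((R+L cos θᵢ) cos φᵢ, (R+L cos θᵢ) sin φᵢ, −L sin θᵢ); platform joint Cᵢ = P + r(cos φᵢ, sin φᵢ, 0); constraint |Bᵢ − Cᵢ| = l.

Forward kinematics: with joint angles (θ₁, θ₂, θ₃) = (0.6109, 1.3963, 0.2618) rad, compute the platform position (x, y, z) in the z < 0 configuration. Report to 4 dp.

(0.0299, -0.1102, -0.2720)

φ1=0.0°: virtual centre (0.1719, 0.0000, -0.0574), radius l
φ2=120.0°: virtual centre (-0.0537, 0.0930, -0.0985), radius l
arm 3 at φ=240.0°: e+L cos θ3 = 0.1866;  centre 3 = (-0.0933, -0.1616, -0.0259)
eliminate P² terms by subtracting sphere 1 from 2 and 3
[-0.4512 0.1860 -0.0822]·P = -0.0116;  [-0.5304 -0.3232 0.0630]·P = 0.0026
det = 0.2445;  x = 0.0134+-0.0608z,  y = -0.0301+0.2947z
quadratic in z: (1.0905)z²+(0.1163)z+(-0.0491)=0, √Δ=0.4770 → z ∈ {-0.2720, 0.1654}; z = -0.2720 (taking z<0)
x = 0.0299, y = -0.1102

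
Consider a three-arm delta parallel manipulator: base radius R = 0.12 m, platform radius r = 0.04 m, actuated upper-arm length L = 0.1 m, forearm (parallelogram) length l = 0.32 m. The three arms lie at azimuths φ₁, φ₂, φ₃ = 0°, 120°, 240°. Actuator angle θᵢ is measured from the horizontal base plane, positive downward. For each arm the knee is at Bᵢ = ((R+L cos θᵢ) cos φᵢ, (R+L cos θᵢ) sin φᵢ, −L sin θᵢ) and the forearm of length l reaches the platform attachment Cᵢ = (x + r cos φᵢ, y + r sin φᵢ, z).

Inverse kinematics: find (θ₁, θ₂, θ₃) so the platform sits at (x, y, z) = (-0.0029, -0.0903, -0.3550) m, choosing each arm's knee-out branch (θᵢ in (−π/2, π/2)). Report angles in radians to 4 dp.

φ1=0.0° → target in arm frame (-0.0029, -0.0903)
  A=0.0829, B=-0.3550, C=(l²−L²−A²−y'²−z²)/(2L)=-0.2433
  √(A²+B²)=0.3646;  θ1 = -1.3414+2.3013 ≈ 0.9600
rotate P by −φ2: (-0.0768, 0.0477, -0.3550)
  A cos θ + B sin θ = C:  0.1568·cos θ + -0.3550·sin θ = -0.3023
  √(A²+B²)=0.3881;  θ2 = -1.1550+2.4640 ≈ 1.3090
rotate P by −φ3: (0.0797, 0.0426, -0.3550)
  e−x'=0.0003;  (l²−L²−(e−x')²−y'²−z²)/2L = -0.1772
  θ3 = atan2(B,A) + arccos(C/0.3550) = 0.5237

θ₁ = 0.9600, θ₂ = 1.3090, θ₃ = 0.5237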